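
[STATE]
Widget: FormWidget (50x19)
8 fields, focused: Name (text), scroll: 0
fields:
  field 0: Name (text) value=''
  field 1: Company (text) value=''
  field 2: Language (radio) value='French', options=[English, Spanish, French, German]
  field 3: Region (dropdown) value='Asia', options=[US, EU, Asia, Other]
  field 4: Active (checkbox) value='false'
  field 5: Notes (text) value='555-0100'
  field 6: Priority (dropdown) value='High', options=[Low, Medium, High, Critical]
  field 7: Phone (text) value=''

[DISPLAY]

> Name:       [                                  ]
  Company:    [                                  ]
  Language:   ( ) English  ( ) Spanish  (●) French
  Region:     [Asia                             ▼]
  Active:     [ ]                                 
  Notes:      [555-0100                          ]
  Priority:   [High                             ▼]
  Phone:      [                                  ]
                                                  
                                                  
                                                  
                                                  
                                                  
                                                  
                                                  
                                                  
                                                  
                                                  
                                                  


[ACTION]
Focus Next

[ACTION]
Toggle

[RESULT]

  Name:       [                                  ]
> Company:    [                                  ]
  Language:   ( ) English  ( ) Spanish  (●) French
  Region:     [Asia                             ▼]
  Active:     [ ]                                 
  Notes:      [555-0100                          ]
  Priority:   [High                             ▼]
  Phone:      [                                  ]
                                                  
                                                  
                                                  
                                                  
                                                  
                                                  
                                                  
                                                  
                                                  
                                                  
                                                  


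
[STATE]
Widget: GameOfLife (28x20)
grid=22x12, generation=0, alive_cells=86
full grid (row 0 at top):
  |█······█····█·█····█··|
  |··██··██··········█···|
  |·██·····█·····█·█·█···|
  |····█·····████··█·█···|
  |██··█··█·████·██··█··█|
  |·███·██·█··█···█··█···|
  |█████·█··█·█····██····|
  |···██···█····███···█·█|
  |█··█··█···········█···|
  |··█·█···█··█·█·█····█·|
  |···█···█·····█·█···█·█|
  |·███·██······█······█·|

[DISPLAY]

Gen: 0                      
█······█····█·█····█··      
··██··██··········█···      
·██·····█·····█·█·█···      
····█·····████··█·█···      
██··█··█·████·██··█··█      
·███·██·█··█···█··█···      
█████·█··█·█····██····      
···██···█····███···█·█      
█··█··█···········█···      
··█·█···█··█·█·█····█·      
···█···█·····█·█···█·█      
·███·██······█······█·      
                            
                            
                            
                            
                            
                            
                            


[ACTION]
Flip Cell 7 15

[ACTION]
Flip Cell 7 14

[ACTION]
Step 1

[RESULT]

Gen: 1                      
······██··············      
··██··███····█·█·███··      
·██····█···███·█··██··      
█·██····█·······█·██··      
██··█·████····███·██··      
······█·█·····██··█···      
█·····█·███·█···███···      
█······█·········██···      
··█··█·█····█·█····██·      
··█·█··█····█······██·      
·█···███·····█·····█·█      
··███·█·······█·····█·      
                            
                            
                            
                            
                            
                            
                            


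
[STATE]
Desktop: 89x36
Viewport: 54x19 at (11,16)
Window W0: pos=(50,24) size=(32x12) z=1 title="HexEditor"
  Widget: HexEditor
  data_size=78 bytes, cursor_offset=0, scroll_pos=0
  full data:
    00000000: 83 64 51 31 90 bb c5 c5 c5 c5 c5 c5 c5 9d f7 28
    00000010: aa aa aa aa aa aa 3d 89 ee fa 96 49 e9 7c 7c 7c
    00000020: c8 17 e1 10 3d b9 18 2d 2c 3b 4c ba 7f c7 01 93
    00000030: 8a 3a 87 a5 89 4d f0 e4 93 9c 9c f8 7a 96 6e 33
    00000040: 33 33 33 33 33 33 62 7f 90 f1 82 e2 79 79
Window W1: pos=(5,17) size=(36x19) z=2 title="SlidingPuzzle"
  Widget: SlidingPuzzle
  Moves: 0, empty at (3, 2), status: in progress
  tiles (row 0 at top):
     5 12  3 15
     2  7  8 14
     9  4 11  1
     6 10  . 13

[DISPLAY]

                                                      
━━━━━━━━━━━━━━━━━━━━━━━━━━━━━┓                        
ingPuzzle                    ┃                        
─────────────────────────────┨                        
┬────┬────┬────┐             ┃                        
│ 12 │  3 │ 15 │             ┃                        
┼────┼────┼────┤             ┃                        
│  7 │  8 │ 14 │             ┃                        
┼────┼────┼────┤             ┃         ┏━━━━━━━━━━━━━━
│  4 │ 11 │  1 │             ┃         ┃ HexEditor    
┼────┼────┼────┤             ┃         ┠──────────────
│ 10 │    │ 13 │             ┃         ┃00000000  83 6
┴────┴────┴────┘             ┃         ┃00000010  aa a
: 0                          ┃         ┃00000020  c8 1
                             ┃         ┃00000030  8a 3
                             ┃         ┃00000040  33 3
                             ┃         ┃              
                             ┃         ┃              
                             ┃         ┃              


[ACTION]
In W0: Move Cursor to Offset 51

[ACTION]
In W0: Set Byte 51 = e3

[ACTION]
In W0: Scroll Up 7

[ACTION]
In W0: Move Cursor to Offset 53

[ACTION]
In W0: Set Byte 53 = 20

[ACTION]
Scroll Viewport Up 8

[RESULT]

                                                      
                                                      
                                                      
                                                      
                                                      
                                                      
                                                      
                                                      
                                                      
━━━━━━━━━━━━━━━━━━━━━━━━━━━━━┓                        
ingPuzzle                    ┃                        
─────────────────────────────┨                        
┬────┬────┬────┐             ┃                        
│ 12 │  3 │ 15 │             ┃                        
┼────┼────┼────┤             ┃                        
│  7 │  8 │ 14 │             ┃                        
┼────┼────┼────┤             ┃         ┏━━━━━━━━━━━━━━
│  4 │ 11 │  1 │             ┃         ┃ HexEditor    
┼────┼────┼────┤             ┃         ┠──────────────


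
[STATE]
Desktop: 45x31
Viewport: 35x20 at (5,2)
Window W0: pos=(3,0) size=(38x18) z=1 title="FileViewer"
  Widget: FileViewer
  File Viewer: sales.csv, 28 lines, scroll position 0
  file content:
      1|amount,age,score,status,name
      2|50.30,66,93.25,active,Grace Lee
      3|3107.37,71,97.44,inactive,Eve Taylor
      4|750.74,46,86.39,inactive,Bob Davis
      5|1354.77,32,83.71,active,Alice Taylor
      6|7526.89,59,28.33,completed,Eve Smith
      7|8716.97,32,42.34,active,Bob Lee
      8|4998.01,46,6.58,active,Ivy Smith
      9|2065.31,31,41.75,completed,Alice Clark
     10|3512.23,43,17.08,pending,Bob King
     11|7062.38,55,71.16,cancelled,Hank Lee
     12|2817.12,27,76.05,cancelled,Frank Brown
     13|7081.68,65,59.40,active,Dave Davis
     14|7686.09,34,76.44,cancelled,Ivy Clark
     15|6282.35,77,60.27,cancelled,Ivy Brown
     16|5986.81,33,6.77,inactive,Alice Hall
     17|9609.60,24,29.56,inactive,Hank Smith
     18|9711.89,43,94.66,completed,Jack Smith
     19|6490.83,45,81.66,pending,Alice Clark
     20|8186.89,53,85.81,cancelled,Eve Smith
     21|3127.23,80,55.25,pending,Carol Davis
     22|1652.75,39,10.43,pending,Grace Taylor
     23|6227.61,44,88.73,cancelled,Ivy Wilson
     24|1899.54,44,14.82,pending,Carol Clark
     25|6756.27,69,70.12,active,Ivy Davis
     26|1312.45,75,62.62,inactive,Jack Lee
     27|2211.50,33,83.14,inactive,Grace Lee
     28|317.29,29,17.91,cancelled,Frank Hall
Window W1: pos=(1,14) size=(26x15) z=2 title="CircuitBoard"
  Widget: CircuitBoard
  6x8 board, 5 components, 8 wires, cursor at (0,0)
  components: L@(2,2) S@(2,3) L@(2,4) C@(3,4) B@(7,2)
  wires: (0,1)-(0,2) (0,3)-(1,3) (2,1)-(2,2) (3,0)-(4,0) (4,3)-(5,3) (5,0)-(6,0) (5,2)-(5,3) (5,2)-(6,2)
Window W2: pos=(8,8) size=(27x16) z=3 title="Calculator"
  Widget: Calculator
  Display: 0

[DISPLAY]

───────────────────────────────────
mount,age,score,status,name       ▲
0.30,66,93.25,active,Grace Lee    █
107.37,71,97.44,inactive,Eve Taylo░
50.74,46,86.39,inactive,Bob Davis ░
354.77,32,83.71,active,Alice Taylo░
526┏━━━━━━━━━━━━━━━━━━━━━━━━━┓Smit░
716┃ Calculator              ┃    ░
998┠─────────────────────────┨h   ░
065┃                        0┃e Cl░
512┃┌───┬───┬───┬───┐        ┃ng  ░
062┃│ 7 │ 8 │ 9 │ ÷ │        ┃ Lee░
━━━┃├───┼───┼───┼───┤        ┃k Br░
rcu┃│ 4 │ 5 │ 6 │ × │        ┃vis ░
───┃├───┼───┼───┼───┤        ┃Clar▼
0 1┃│ 1 │ 2 │ 3 │ - │        ┃━━━━━
[.]┃├───┼───┼───┼───┤        ┃     
   ┃│ 0 │ . │ = │ + │        ┃     
   ┃├───┼───┼───┼───┤        ┃     
   ┃│ C │ MC│ MR│ M+│        ┃     


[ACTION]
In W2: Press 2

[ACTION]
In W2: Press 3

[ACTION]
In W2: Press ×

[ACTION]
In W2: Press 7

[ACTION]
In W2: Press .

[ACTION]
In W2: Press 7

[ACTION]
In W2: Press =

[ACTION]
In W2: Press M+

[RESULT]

───────────────────────────────────
mount,age,score,status,name       ▲
0.30,66,93.25,active,Grace Lee    █
107.37,71,97.44,inactive,Eve Taylo░
50.74,46,86.39,inactive,Bob Davis ░
354.77,32,83.71,active,Alice Taylo░
526┏━━━━━━━━━━━━━━━━━━━━━━━━━┓Smit░
716┃ Calculator              ┃    ░
998┠─────────────────────────┨h   ░
065┃                    177.1┃e Cl░
512┃┌───┬───┬───┬───┐        ┃ng  ░
062┃│ 7 │ 8 │ 9 │ ÷ │        ┃ Lee░
━━━┃├───┼───┼───┼───┤        ┃k Br░
rcu┃│ 4 │ 5 │ 6 │ × │        ┃vis ░
───┃├───┼───┼───┼───┤        ┃Clar▼
0 1┃│ 1 │ 2 │ 3 │ - │        ┃━━━━━
[.]┃├───┼───┼───┼───┤        ┃     
   ┃│ 0 │ . │ = │ + │        ┃     
   ┃├───┼───┼───┼───┤        ┃     
   ┃│ C │ MC│ MR│ M+│        ┃     


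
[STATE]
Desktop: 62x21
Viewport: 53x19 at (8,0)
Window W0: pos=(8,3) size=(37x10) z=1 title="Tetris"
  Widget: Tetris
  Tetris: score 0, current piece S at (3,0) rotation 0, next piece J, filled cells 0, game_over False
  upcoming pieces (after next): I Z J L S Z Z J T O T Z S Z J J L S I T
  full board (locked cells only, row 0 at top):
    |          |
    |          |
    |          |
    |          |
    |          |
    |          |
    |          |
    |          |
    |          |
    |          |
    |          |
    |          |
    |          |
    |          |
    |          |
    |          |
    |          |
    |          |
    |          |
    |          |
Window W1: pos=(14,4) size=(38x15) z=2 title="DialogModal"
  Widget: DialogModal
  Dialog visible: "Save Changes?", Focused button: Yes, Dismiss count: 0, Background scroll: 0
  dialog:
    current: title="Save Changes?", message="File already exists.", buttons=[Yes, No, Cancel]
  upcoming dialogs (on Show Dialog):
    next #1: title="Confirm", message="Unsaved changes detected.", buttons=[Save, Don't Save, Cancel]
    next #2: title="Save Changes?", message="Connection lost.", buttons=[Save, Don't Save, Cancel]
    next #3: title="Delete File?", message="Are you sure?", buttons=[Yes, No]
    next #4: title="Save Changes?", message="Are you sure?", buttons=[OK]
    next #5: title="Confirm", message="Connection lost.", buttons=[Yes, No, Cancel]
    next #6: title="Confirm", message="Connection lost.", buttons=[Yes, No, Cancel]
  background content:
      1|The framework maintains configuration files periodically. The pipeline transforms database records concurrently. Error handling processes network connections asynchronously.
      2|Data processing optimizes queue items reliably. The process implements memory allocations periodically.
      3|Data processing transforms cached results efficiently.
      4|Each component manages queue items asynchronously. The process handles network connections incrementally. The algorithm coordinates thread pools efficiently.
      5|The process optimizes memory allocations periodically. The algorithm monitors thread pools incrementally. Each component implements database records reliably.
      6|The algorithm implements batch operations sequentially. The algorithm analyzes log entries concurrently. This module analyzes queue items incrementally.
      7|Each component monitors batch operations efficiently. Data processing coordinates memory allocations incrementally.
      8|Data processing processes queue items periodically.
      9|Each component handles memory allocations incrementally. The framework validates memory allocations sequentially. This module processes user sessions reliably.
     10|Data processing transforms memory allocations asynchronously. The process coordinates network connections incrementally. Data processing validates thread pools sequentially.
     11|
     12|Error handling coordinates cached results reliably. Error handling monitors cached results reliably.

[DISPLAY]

                                                     
                                                     
                                                     
┏━━━━━━━━━━━━━━━━━━━━━━━━━━━━━━━━━━━┓                
┃ Tetr┏━━━━━━━━━━━━━━━━━━━━━━━━━━━━━━━━━━━━┓         
┠─────┃ DialogModal                        ┃         
┃     ┠────────────────────────────────────┨         
┃     ┃The framework maintains configuratio┃         
┃     ┃Data processing optimizes queue item┃         
┃     ┃Data processing transforms cached re┃         
┃     ┃Each c┌──────────────────────┐tems a┃         
┃     ┃The pr│    Save Changes?     │llocat┃         
┗━━━━━┃The al│ File already exists. │ opera┃         
      ┃Each c│ [Yes]  No   Cancel   │operat┃         
      ┃Data p└──────────────────────┘e item┃         
      ┃Each component handles memory alloca┃         
      ┃Data processing transforms memory al┃         
      ┃                                    ┃         
      ┗━━━━━━━━━━━━━━━━━━━━━━━━━━━━━━━━━━━━┛         


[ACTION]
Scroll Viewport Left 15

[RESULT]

                                                     
                                                     
                                                     
        ┏━━━━━━━━━━━━━━━━━━━━━━━━━━━━━━━━━━━┓        
        ┃ Tetr┏━━━━━━━━━━━━━━━━━━━━━━━━━━━━━━━━━━━━┓ 
        ┠─────┃ DialogModal                        ┃ 
        ┃     ┠────────────────────────────────────┨ 
        ┃     ┃The framework maintains configuratio┃ 
        ┃     ┃Data processing optimizes queue item┃ 
        ┃     ┃Data processing transforms cached re┃ 
        ┃     ┃Each c┌──────────────────────┐tems a┃ 
        ┃     ┃The pr│    Save Changes?     │llocat┃ 
        ┗━━━━━┃The al│ File already exists. │ opera┃ 
              ┃Each c│ [Yes]  No   Cancel   │operat┃ 
              ┃Data p└──────────────────────┘e item┃ 
              ┃Each component handles memory alloca┃ 
              ┃Data processing transforms memory al┃ 
              ┃                                    ┃ 
              ┗━━━━━━━━━━━━━━━━━━━━━━━━━━━━━━━━━━━━┛ 


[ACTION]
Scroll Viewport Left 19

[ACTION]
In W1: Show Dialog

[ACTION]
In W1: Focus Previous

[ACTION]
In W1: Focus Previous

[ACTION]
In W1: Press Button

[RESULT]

                                                     
                                                     
                                                     
        ┏━━━━━━━━━━━━━━━━━━━━━━━━━━━━━━━━━━━┓        
        ┃ Tetr┏━━━━━━━━━━━━━━━━━━━━━━━━━━━━━━━━━━━━┓ 
        ┠─────┃ DialogModal                        ┃ 
        ┃     ┠────────────────────────────────────┨ 
        ┃     ┃The framework maintains configuratio┃ 
        ┃     ┃Data processing optimizes queue item┃ 
        ┃     ┃Data processing transforms cached re┃ 
        ┃     ┃Each component manages queue items a┃ 
        ┃     ┃The process optimizes memory allocat┃ 
        ┗━━━━━┃The algorithm implements batch opera┃ 
              ┃Each component monitors batch operat┃ 
              ┃Data processing processes queue item┃ 
              ┃Each component handles memory alloca┃ 
              ┃Data processing transforms memory al┃ 
              ┃                                    ┃ 
              ┗━━━━━━━━━━━━━━━━━━━━━━━━━━━━━━━━━━━━┛ 


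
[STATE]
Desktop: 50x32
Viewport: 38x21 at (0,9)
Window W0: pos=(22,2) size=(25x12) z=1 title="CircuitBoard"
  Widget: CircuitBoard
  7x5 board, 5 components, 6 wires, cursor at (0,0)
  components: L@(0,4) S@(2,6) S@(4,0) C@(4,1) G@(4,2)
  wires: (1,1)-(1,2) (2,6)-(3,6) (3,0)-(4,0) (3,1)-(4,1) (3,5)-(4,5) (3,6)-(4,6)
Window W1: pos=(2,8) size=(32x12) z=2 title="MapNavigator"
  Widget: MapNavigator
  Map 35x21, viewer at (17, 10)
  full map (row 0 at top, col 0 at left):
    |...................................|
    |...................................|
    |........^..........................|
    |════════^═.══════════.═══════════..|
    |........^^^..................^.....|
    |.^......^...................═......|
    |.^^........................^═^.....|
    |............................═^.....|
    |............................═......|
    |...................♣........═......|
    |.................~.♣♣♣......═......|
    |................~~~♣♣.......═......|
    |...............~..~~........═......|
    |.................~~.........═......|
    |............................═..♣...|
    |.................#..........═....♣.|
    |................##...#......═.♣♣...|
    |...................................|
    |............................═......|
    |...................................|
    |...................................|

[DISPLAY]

  ┃ MapNavigator                 ┃    
  ┠──────────────────────────────┨    
  ┃^........................^═^..┃    
  ┃..........................═^..┃    
  ┃..........................═...┃━━━━
  ┃.................♣........═...┃    
  ┃...............@.♣♣♣......═...┃    
  ┃..............~~~♣♣.......═...┃    
  ┃.............~..~~........═...┃    
  ┃...............~~.........═...┃    
  ┗━━━━━━━━━━━━━━━━━━━━━━━━━━━━━━┛    
                                      
                                      
                                      
                                      
                                      
                                      
                                      
                                      
                                      
                                      


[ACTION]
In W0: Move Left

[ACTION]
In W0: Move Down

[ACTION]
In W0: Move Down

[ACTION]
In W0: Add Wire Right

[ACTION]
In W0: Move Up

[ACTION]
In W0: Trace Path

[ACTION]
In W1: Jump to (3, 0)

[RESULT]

  ┃ MapNavigator                 ┃    
  ┠──────────────────────────────┨    
  ┃                              ┃    
  ┃                              ┃    
  ┃                              ┃━━━━
  ┃                              ┃    
  ┃            ...@..............┃    
  ┃            ..................┃    
  ┃            ........^.........┃    
  ┃            ════════^═.═══════┃    
  ┗━━━━━━━━━━━━━━━━━━━━━━━━━━━━━━┛    
                                      
                                      
                                      
                                      
                                      
                                      
                                      
                                      
                                      
                                      


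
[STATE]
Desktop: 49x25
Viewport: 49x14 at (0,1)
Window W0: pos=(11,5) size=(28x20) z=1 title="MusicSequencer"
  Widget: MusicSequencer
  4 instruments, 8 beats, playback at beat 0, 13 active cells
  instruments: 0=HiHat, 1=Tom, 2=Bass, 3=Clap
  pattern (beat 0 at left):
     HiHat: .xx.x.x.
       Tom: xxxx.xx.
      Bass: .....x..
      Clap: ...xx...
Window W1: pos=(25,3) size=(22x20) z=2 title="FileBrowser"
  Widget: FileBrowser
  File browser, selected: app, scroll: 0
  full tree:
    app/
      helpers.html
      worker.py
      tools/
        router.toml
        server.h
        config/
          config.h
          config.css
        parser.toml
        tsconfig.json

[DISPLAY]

                                                 
                                                 
                         ┏━━━━━━━━━━━━━━━━━━━━┓  
                         ┃ FileBrowser        ┃  
           ┏━━━━━━━━━━━━━┠────────────────────┨  
           ┃ MusicSequenc┃> [-] app/          ┃  
           ┠─────────────┃    helpers.html    ┃  
           ┃      ▼123456┃    worker.py       ┃  
           ┃ HiHat·██·█·█┃    [+] tools/      ┃  
           ┃   Tom████·██┃                    ┃  
           ┃  Bass·····█·┃                    ┃  
           ┃  Clap···██··┃                    ┃  
           ┃             ┃                    ┃  
           ┃             ┃                    ┃  


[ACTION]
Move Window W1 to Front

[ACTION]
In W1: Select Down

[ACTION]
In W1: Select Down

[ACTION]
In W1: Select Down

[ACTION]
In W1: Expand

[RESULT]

                                                 
                                                 
                         ┏━━━━━━━━━━━━━━━━━━━━┓  
                         ┃ FileBrowser        ┃  
           ┏━━━━━━━━━━━━━┠────────────────────┨  
           ┃ MusicSequenc┃  [-] app/          ┃  
           ┠─────────────┃    helpers.html    ┃  
           ┃      ▼123456┃    worker.py       ┃  
           ┃ HiHat·██·█·█┃  > [-] tools/      ┃  
           ┃   Tom████·██┃      router.toml   ┃  
           ┃  Bass·····█·┃      server.h      ┃  
           ┃  Clap···██··┃      [+] config/   ┃  
           ┃             ┃      parser.toml   ┃  
           ┃             ┃      tsconfig.json ┃  


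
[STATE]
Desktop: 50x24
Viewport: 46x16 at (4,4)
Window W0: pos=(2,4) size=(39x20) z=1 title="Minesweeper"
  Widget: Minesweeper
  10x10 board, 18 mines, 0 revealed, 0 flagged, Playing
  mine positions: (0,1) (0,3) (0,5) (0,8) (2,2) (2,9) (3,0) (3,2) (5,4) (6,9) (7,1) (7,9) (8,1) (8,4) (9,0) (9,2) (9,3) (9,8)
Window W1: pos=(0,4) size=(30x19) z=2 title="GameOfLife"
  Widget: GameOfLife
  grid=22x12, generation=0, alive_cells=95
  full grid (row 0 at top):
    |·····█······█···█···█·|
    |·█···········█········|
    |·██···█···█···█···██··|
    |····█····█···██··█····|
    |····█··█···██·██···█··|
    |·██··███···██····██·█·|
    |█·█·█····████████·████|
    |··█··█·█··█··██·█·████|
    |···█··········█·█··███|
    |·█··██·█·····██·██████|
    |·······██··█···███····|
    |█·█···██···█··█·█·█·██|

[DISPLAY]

━━━━━━━━━━━━━━━━━━━━━━━━━┓━━━━━━━━━━┓         
meOfLife                 ┃          ┃         
─────────────────────────┨──────────┨         
: 0                      ┃          ┃         
··█······█···█···█·      ┃          ┃         
··········█········      ┃          ┃         
···█···█···█···██··      ┃          ┃         
·█····█···██··█····      ┃          ┃         
·█··█···██·██···█··      ┃          ┃         
··███···██····██·█·      ┃          ┃         
·█····████████·████      ┃          ┃         
··█·█··█··██·█·████      ┃          ┃         
█··········█·█··███      ┃          ┃         
·██·█·····██·██████      ┃          ┃         
····██··█···███····      ┃          ┃         
···██···█··█·█·█·██      ┃          ┃         


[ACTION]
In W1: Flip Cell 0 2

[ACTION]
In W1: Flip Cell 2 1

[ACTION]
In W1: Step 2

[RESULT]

━━━━━━━━━━━━━━━━━━━━━━━━━┓━━━━━━━━━━┓         
meOfLife                 ┃          ┃         
─────────────────────────┨──────────┨         
: 2                      ┃          ┃         
···················      ┃          ┃         
···················      ┃          ┃         
········███····██··      ┃          ┃         
█·····██·███·██·█··      ┃          ┃         
·····█·█·█··███··█·      ┃          ┃         
·······█······██···      ┃          ┃         
·█·····█·····██····      ┃          ┃         
·██···██····███····      ┃          ┃         
··█████·····█······      ┃          ┃         
██·███···███·······      ┃          ┃         
··█···█··███·······      ┃          ┃         
···███·············      ┃          ┃         


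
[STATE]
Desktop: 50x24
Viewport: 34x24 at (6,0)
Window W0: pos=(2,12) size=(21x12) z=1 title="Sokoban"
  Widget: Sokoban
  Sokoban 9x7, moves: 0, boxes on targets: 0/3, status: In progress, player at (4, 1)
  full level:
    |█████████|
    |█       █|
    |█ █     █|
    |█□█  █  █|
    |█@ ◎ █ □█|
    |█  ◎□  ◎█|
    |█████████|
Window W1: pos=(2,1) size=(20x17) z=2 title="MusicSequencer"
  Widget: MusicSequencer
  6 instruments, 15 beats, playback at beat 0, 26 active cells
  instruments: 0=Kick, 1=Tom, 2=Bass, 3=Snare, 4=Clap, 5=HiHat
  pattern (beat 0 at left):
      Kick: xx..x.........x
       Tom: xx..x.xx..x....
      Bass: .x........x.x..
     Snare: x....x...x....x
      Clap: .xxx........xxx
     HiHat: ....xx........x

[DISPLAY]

                                  
━━━━━━━━━━━━━━━┓                  
sicSequencer   ┃                  
───────────────┨                  
   ▼12345678901┃                  
ick██··█·······┃                  
Tom██··█·██··█·┃                  
ass·█········█·┃                  
are█····█···█··┃                  
lap·███········┃                  
Hat····██······┃                  
               ┃                  
               ┃┓                 
               ┃┃                 
               ┃┨                 
               ┃┃                 
               ┃┃                 
━━━━━━━━━━━━━━━┛┃                 
  █  █          ┃                 
◎ █ □█          ┃                 
◎□  ◎█          ┃                 
██████          ┃                 
es: 0  0/3      ┃                 
━━━━━━━━━━━━━━━━┛                 


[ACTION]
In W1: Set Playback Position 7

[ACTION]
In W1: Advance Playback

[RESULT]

                                  
━━━━━━━━━━━━━━━┓                  
sicSequencer   ┃                  
───────────────┨                  
   01234567▼901┃                  
ick██··█·······┃                  
Tom██··█·██··█·┃                  
ass·█········█·┃                  
are█····█···█··┃                  
lap·███········┃                  
Hat····██······┃                  
               ┃                  
               ┃┓                 
               ┃┃                 
               ┃┨                 
               ┃┃                 
               ┃┃                 
━━━━━━━━━━━━━━━┛┃                 
  █  █          ┃                 
◎ █ □█          ┃                 
◎□  ◎█          ┃                 
██████          ┃                 
es: 0  0/3      ┃                 
━━━━━━━━━━━━━━━━┛                 


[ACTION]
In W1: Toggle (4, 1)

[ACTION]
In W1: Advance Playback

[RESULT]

                                  
━━━━━━━━━━━━━━━┓                  
sicSequencer   ┃                  
───────────────┨                  
   012345678▼01┃                  
ick██··█·······┃                  
Tom██··█·██··█·┃                  
ass·█········█·┃                  
are█····█···█··┃                  
lap··██········┃                  
Hat····██······┃                  
               ┃                  
               ┃┓                 
               ┃┃                 
               ┃┨                 
               ┃┃                 
               ┃┃                 
━━━━━━━━━━━━━━━┛┃                 
  █  █          ┃                 
◎ █ □█          ┃                 
◎□  ◎█          ┃                 
██████          ┃                 
es: 0  0/3      ┃                 
━━━━━━━━━━━━━━━━┛                 


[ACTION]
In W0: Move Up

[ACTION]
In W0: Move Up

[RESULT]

                                  
━━━━━━━━━━━━━━━┓                  
sicSequencer   ┃                  
───────────────┨                  
   012345678▼01┃                  
ick██··█·······┃                  
Tom██··█·██··█·┃                  
ass·█········█·┃                  
are█····█···█··┃                  
lap··██········┃                  
Hat····██······┃                  
               ┃                  
               ┃┓                 
               ┃┃                 
               ┃┨                 
               ┃┃                 
               ┃┃                 
━━━━━━━━━━━━━━━┛┃                 
  █  █          ┃                 
◎ █ □█          ┃                 
◎□  ◎█          ┃                 
██████          ┃                 
es: 2  0/3      ┃                 
━━━━━━━━━━━━━━━━┛                 


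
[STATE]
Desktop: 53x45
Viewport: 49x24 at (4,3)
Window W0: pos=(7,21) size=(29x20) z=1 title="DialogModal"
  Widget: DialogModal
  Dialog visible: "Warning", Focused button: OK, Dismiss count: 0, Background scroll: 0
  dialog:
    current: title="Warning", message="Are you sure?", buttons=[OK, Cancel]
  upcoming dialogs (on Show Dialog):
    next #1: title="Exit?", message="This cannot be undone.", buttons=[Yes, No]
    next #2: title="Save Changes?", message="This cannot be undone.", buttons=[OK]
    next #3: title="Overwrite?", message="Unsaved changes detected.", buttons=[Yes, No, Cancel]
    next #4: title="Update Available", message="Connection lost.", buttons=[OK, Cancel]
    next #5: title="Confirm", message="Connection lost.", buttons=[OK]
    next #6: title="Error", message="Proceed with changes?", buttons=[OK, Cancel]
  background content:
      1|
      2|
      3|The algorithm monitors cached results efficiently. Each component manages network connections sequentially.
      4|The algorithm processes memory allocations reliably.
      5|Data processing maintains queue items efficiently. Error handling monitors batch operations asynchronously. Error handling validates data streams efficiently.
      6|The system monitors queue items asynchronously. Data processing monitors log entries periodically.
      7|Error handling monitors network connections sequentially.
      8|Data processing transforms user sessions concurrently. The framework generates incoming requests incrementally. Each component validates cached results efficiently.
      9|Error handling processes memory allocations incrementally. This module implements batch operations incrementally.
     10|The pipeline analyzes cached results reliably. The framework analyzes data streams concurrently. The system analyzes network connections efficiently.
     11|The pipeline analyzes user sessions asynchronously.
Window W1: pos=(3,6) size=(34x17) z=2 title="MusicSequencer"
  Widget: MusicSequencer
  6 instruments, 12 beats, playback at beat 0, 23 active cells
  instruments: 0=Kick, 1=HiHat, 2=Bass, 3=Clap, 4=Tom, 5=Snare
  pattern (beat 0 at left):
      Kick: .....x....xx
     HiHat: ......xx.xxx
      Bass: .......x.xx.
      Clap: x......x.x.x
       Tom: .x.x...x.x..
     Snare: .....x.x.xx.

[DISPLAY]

                                                 
                                                 
                                                 
━━━━━━━━━━━━━━━━━━━━━━━━━━━━━━━━┓                
 MusicSequencer                 ┃                
────────────────────────────────┨                
      ▼12345678901              ┃                
  Kick·····█····██              ┃                
 HiHat······██·███              ┃                
  Bass·······█·██·              ┃                
  Clap█······█·█·█              ┃                
   Tom·█·█···█·█··              ┃                
 Snare·····█·█·██·              ┃                
                                ┃                
                                ┃                
                                ┃                
                                ┃                
                                ┃                
                                ┃                
━━━━━━━━━━━━━━━━━━━━━━━━━━━━━━━━┛                
   ┠───────────────────────────┨                 
   ┃                           ┃                 
   ┃                           ┃                 
   ┃The algorithm monitors cach┃                 


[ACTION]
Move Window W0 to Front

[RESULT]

                                                 
                                                 
                                                 
━━━━━━━━━━━━━━━━━━━━━━━━━━━━━━━━┓                
 MusicSequencer                 ┃                
────────────────────────────────┨                
      ▼12345678901              ┃                
  Kick·····█····██              ┃                
 HiHat······██·███              ┃                
  Bass·······█·██·              ┃                
  Clap█······█·█·█              ┃                
   Tom·█·█···█·█··              ┃                
 Snare·····█·█·██·              ┃                
                                ┃                
                                ┃                
                                ┃                
                                ┃                
                                ┃                
   ┏━━━━━━━━━━━━━━━━━━━━━━━━━━━┓┃                
━━━┃ DialogModal               ┃┛                
   ┠───────────────────────────┨                 
   ┃                           ┃                 
   ┃                           ┃                 
   ┃The algorithm monitors cach┃                 


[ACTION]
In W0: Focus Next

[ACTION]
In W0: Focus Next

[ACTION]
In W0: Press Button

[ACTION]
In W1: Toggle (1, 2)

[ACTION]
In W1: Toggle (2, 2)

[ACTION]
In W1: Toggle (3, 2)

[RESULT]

                                                 
                                                 
                                                 
━━━━━━━━━━━━━━━━━━━━━━━━━━━━━━━━┓                
 MusicSequencer                 ┃                
────────────────────────────────┨                
      ▼12345678901              ┃                
  Kick·····█····██              ┃                
 HiHat··█···██·███              ┃                
  Bass··█····█·██·              ┃                
  Clap█·█····█·█·█              ┃                
   Tom·█·█···█·█··              ┃                
 Snare·····█·█·██·              ┃                
                                ┃                
                                ┃                
                                ┃                
                                ┃                
                                ┃                
   ┏━━━━━━━━━━━━━━━━━━━━━━━━━━━┓┃                
━━━┃ DialogModal               ┃┛                
   ┠───────────────────────────┨                 
   ┃                           ┃                 
   ┃                           ┃                 
   ┃The algorithm monitors cach┃                 
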